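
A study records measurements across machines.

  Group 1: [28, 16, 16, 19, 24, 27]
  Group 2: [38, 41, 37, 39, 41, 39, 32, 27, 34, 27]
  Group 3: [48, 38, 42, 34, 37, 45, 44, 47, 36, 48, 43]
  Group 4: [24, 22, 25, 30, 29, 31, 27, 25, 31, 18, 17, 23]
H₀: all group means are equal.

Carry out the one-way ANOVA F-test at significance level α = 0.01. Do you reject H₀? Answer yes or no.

Group means [21.67, 35.50, 42.00, 25.17], grand mean 32.026
SSB = Σnᵢ(x̄ᵢ−x̄)² = 2423.474; SSW = ΣΣ(x−x̄ᵢ)² = 893.500
MSB = 2423.474/3 = 807.8248; MSW = 893.500/35 = 25.5286
F = MSB/MSW = 31.6439
df = (3, 35)
p-value (upper-tail) = 0.00000
At α=0.01: p < α → reject H₀

reject H₀: yes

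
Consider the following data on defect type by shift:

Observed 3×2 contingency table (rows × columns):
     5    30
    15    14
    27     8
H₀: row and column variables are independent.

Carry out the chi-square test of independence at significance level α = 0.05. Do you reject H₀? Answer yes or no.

reject H₀: yes

Row totals [35, 29, 35], col totals [47, 52], n=99
χ² = (5−16.62)²/16.62 + (30−18.38)²/18.38 + (15−13.77)²/13.77 + (14−15.23)²/15.23 + (27−16.62)²/16.62 + (8−18.38)²/18.38 = 28.0249
df = 2
p-value (upper-tail) = 0.00000
At α=0.05: p < α → reject H₀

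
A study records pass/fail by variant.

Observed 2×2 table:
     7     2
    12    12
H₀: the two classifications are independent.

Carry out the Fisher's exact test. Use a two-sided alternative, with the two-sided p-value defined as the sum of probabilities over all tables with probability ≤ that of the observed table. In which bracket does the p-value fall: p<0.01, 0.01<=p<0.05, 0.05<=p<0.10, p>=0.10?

Margins: r₁=9, r₂=24, c₁=19, c₂=14, n=33
p_obs = C(9,7)·C(24,12)/C(33,19); sum pmf over tables with pmf ≤ p_obs
p-value (two-sided) = 0.24092
→ bracket: p>=0.10

p-value bracket: p>=0.10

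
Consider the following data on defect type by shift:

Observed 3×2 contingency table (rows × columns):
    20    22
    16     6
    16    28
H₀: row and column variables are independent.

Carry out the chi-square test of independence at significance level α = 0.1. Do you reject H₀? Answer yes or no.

reject H₀: yes

Row totals [42, 22, 44], col totals [52, 56], n=108
χ² = (20−20.22)²/20.22 + (22−21.78)²/21.78 + (16−10.59)²/10.59 + (6−11.41)²/11.41 + (16−21.19)²/21.19 + (28−22.81)²/22.81 = 7.7759
df = 2
p-value (upper-tail) = 0.02049
At α=0.1: p < α → reject H₀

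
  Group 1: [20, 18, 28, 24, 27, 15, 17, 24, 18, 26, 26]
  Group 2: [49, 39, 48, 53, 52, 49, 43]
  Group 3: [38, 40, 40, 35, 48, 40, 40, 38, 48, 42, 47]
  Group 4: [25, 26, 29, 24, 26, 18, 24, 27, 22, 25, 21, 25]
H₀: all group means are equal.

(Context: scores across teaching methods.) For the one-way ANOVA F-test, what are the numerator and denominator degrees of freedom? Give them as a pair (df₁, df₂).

degrees of freedom = [3, 37]

k = 4 groups, N = 41 total
df = (k−1, N−k) = (4−1, 41−4) = (3, 37)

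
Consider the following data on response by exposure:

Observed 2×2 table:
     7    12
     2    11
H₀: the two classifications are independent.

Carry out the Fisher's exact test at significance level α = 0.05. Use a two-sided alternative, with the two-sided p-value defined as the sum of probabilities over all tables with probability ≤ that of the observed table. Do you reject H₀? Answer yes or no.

reject H₀: no

Margins: r₁=19, r₂=13, c₁=9, c₂=23, n=32
p_obs = C(19,7)·C(13,2)/C(32,9); sum pmf over tables with pmf ≤ p_obs
p-value (two-sided) = 0.24909
At α=0.05: p ≥ α → fail to reject H₀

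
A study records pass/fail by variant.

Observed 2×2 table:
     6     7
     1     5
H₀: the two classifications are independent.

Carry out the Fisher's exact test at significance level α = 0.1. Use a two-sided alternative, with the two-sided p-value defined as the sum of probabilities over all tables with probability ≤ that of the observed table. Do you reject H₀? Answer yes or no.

reject H₀: no

Margins: r₁=13, r₂=6, c₁=7, c₂=12, n=19
p_obs = C(13,6)·C(6,1)/C(19,7); sum pmf over tables with pmf ≤ p_obs
p-value (two-sided) = 0.33308
At α=0.1: p ≥ α → fail to reject H₀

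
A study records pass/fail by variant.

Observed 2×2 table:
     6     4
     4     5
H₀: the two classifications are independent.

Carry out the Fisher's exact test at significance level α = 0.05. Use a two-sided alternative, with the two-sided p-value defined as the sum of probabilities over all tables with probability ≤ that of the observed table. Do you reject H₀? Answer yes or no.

Margins: r₁=10, r₂=9, c₁=10, c₂=9, n=19
p_obs = C(10,6)·C(9,4)/C(19,10); sum pmf over tables with pmf ≤ p_obs
p-value (two-sided) = 0.65628
At α=0.05: p ≥ α → fail to reject H₀

reject H₀: no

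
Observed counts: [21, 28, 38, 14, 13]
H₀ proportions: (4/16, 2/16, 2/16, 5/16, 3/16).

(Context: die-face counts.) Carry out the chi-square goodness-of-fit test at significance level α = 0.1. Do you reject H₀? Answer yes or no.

n = 114; E_i = n·p_i = [28.50, 14.25, 14.25, 35.62, 21.38]
χ² = (21−28.50)²/28.50 + (28−14.25)²/14.25 + (38−14.25)²/14.25 + (14−35.62)²/35.62 + (13−21.38)²/21.38 = 71.2327
df = 4
p-value (upper-tail) = 0.00000
At α=0.1: p < α → reject H₀

reject H₀: yes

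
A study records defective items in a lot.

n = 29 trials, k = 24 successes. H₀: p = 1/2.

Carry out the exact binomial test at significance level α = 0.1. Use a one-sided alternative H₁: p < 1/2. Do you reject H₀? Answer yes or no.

reject H₀: no

Exact binomial: n=29, k=24, p₀=1/2=0.5000
P(X≤24) from Σ C(n,i)·p₀^i·(1−p₀)^(n−i)
p-value (one-sided, H₁ less) = 0.99995
At α=0.1: p ≥ α → fail to reject H₀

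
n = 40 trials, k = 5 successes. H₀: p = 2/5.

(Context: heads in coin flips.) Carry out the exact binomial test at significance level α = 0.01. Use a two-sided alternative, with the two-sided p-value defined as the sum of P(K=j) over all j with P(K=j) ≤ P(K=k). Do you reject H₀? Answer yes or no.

reject H₀: yes

Exact binomial: n=40, k=5, p₀=2/5=0.4000
P(X=j) = C(n,j)·p₀^j·(1−p₀)^(n−j); p = Σ P(X=j) over j with P(X=j) ≤ P(X=5)
p-value (two-sided) = 0.00026
At α=0.01: p < α → reject H₀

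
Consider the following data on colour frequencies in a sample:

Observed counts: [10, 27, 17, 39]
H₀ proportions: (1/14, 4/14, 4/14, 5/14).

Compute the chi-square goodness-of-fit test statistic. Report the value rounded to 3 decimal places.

n = 93; E_i = n·p_i = [6.64, 26.57, 26.57, 33.21]
χ² = (10−6.64)²/6.64 + (27−26.57)²/26.57 + (17−26.57)²/26.57 + (39−33.21)²/33.21 = 6.1591
df = 3

test statistic = 6.159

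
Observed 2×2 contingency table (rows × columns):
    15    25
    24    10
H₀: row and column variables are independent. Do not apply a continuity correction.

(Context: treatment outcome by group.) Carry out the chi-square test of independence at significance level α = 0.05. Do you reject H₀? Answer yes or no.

Row totals [40, 34], col totals [39, 35], n=74
χ² = (15−21.08)²/21.08 + (25−18.92)²/18.92 + (24−17.92)²/17.92 + (10−16.08)²/16.08 = 8.0721
df = 1
p-value (upper-tail) = 0.00450
At α=0.05: p < α → reject H₀

reject H₀: yes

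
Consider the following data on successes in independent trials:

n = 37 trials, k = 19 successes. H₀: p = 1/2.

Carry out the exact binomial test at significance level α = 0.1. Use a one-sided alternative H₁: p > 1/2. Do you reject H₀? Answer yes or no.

reject H₀: no

Exact binomial: n=37, k=19, p₀=1/2=0.5000
P(X≥19) from Σ C(n,i)·p₀^i·(1−p₀)^(n−i)
p-value (one-sided, H₁ greater) = 0.50000
At α=0.1: p ≥ α → fail to reject H₀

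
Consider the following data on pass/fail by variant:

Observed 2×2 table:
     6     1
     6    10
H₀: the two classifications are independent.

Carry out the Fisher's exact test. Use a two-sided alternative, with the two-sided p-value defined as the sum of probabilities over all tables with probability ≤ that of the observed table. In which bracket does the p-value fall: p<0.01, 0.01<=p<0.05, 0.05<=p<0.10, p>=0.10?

p-value bracket: 0.05<=p<0.10

Margins: r₁=7, r₂=16, c₁=12, c₂=11, n=23
p_obs = C(7,6)·C(16,6)/C(23,12); sum pmf over tables with pmf ≤ p_obs
p-value (two-sided) = 0.06865
→ bracket: 0.05<=p<0.10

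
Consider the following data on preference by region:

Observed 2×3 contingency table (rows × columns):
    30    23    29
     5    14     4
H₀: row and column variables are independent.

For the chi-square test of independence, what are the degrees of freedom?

df = (r−1)(c−1) = (2−1)·(3−1) = 2

degrees of freedom = 2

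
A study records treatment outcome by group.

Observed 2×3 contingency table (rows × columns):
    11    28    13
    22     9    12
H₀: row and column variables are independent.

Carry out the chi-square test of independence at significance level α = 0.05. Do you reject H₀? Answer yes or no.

reject H₀: yes

Row totals [52, 43], col totals [33, 37, 25], n=95
χ² = (11−18.06)²/18.06 + (28−20.25)²/20.25 + (13−13.68)²/13.68 + (22−14.94)²/14.94 + (9−16.75)²/16.75 + (12−11.32)²/11.32 = 12.7250
df = 2
p-value (upper-tail) = 0.00173
At α=0.05: p < α → reject H₀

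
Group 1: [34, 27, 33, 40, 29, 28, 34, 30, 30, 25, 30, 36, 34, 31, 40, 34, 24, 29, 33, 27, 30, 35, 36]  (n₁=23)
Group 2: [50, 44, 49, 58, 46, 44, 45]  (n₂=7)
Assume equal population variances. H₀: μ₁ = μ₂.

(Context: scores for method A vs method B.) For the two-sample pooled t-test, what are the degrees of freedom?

degrees of freedom = 28

df = n₁ + n₂ − 2 = 23 + 7 − 2 = 28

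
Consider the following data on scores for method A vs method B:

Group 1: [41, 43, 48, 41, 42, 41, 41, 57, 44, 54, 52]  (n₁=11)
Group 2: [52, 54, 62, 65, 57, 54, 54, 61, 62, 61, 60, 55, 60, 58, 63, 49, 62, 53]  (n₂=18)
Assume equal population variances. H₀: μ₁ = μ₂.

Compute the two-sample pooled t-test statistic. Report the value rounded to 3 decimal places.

test statistic = -6.188

x̄₁=45.818, s₁=5.947, n₁=11
x̄₂=57.889, s₂=4.523, n₂=18
s_p² = [10·5.947² + 17·4.523²]/27 = 25.9783
SE = √(s_p²·(1/11+1/18)) = 1.9506
t = (45.818−57.889)/1.9506 = -6.1882
df = 27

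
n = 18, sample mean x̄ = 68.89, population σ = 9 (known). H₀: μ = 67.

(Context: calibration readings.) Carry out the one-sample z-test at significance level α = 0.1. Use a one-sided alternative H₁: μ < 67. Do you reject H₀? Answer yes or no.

SE = σ/√n = 9/√18 = 2.1213
z = (x̄−μ₀)/SE = (68.89−67)/2.1213 = 0.8910
p-value (one-sided, H₁ less) = 0.81352
At α=0.1: p ≥ α → fail to reject H₀

reject H₀: no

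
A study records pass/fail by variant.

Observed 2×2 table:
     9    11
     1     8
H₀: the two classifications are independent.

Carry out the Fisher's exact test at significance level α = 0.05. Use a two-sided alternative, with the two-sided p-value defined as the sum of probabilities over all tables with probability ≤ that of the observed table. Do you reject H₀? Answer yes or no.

Margins: r₁=20, r₂=9, c₁=10, c₂=19, n=29
p_obs = C(20,9)·C(9,1)/C(29,10); sum pmf over tables with pmf ≤ p_obs
p-value (two-sided) = 0.10715
At α=0.05: p ≥ α → fail to reject H₀

reject H₀: no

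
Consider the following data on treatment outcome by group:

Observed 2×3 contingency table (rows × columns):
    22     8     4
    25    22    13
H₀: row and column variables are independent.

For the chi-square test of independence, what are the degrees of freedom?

df = (r−1)(c−1) = (2−1)·(3−1) = 2

degrees of freedom = 2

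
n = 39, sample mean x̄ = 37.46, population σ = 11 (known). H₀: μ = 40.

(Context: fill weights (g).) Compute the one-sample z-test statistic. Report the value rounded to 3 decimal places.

test statistic = -1.442

SE = σ/√n = 11/√39 = 1.7614
z = (x̄−μ₀)/SE = (37.46−40)/1.7614 = -1.4420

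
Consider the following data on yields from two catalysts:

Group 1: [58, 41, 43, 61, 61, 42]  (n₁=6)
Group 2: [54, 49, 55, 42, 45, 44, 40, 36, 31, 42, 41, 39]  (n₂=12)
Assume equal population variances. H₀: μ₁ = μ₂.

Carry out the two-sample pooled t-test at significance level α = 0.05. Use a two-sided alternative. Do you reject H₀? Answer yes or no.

reject H₀: no

x̄₁=51.000, s₁=9.940, n₁=6
x̄₂=43.167, s₂=6.939, n₂=12
s_p² = [5·9.940² + 11·6.939²]/16 = 63.9792
SE = √(s_p²·(1/6+1/12)) = 3.9993
t = (51.000−43.167)/3.9993 = 1.9587
df = 16
p-value (two-sided) = 0.06782
At α=0.05: p ≥ α → fail to reject H₀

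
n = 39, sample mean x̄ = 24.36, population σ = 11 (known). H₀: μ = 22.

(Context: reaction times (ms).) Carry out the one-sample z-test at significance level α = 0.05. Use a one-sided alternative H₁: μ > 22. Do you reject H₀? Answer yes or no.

SE = σ/√n = 11/√39 = 1.7614
z = (x̄−μ₀)/SE = (24.36−22)/1.7614 = 1.3398
p-value (one-sided, H₁ greater) = 0.09015
At α=0.05: p ≥ α → fail to reject H₀

reject H₀: no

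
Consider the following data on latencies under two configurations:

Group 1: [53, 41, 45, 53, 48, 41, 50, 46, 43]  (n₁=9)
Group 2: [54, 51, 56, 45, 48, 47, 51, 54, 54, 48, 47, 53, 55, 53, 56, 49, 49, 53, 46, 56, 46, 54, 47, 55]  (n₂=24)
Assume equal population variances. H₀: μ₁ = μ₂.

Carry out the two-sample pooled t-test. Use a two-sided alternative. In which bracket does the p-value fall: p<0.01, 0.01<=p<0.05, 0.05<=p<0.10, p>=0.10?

x̄₁=46.667, s₁=4.664, n₁=9
x̄₂=51.125, s₂=3.699, n₂=24
s_p² = [8·4.664² + 23·3.699²]/31 = 15.7621
SE = √(s_p²·(1/9+1/24)) = 1.5518
t = (46.667−51.125)/1.5518 = -2.8730
df = 31
p-value (two-sided) = 0.00728
→ bracket: p<0.01

p-value bracket: p<0.01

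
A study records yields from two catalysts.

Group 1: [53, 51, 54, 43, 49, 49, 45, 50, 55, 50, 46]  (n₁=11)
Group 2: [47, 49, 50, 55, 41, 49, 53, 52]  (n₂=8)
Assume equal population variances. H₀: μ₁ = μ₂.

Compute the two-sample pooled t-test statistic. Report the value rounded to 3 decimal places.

test statistic = 0.025

x̄₁=49.545, s₁=3.751, n₁=11
x̄₂=49.500, s₂=4.276, n₂=8
s_p² = [10·3.751² + 7·4.276²]/17 = 15.8075
SE = √(s_p²·(1/11+1/8)) = 1.8474
t = (49.545−49.500)/1.8474 = 0.0246
df = 17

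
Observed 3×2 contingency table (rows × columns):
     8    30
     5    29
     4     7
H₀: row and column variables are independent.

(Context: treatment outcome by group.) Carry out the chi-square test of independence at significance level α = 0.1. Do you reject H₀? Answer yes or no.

reject H₀: no

Row totals [38, 34, 11], col totals [17, 66], n=83
χ² = (8−7.78)²/7.78 + (30−30.22)²/30.22 + (5−6.96)²/6.96 + (29−27.04)²/27.04 + (4−2.25)²/2.25 + (7−8.75)²/8.75 = 2.4076
df = 2
p-value (upper-tail) = 0.30005
At α=0.1: p ≥ α → fail to reject H₀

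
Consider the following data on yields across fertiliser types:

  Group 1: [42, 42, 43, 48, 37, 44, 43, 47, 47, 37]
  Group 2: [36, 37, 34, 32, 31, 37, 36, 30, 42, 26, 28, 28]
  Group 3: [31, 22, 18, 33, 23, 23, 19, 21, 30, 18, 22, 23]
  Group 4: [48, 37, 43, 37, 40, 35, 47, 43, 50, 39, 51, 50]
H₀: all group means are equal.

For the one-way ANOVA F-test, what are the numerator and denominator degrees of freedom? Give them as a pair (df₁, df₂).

degrees of freedom = [3, 42]

k = 4 groups, N = 46 total
df = (k−1, N−k) = (4−1, 46−4) = (3, 42)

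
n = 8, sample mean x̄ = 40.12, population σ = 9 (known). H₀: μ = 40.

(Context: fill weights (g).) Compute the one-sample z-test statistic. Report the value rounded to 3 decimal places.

test statistic = 0.038

SE = σ/√n = 9/√8 = 3.1820
z = (x̄−μ₀)/SE = (40.12−40)/3.1820 = 0.0377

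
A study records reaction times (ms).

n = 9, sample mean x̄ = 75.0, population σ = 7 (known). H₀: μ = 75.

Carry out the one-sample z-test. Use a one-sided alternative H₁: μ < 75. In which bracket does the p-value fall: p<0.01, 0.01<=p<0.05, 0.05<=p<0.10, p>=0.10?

SE = σ/√n = 7/√9 = 2.3333
z = (x̄−μ₀)/SE = (75.0−75)/2.3333 = 0.0000
p-value (one-sided, H₁ less) = 0.50000
→ bracket: p>=0.10

p-value bracket: p>=0.10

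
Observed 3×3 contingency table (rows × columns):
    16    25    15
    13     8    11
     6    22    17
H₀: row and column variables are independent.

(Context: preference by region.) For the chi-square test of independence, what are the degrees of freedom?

df = (r−1)(c−1) = (3−1)·(3−1) = 4

degrees of freedom = 4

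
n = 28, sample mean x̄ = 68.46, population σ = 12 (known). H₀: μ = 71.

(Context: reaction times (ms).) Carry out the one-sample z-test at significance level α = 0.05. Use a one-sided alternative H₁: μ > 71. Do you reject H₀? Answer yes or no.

SE = σ/√n = 12/√28 = 2.2678
z = (x̄−μ₀)/SE = (68.46−71)/2.2678 = -1.1200
p-value (one-sided, H₁ greater) = 0.86865
At α=0.05: p ≥ α → fail to reject H₀

reject H₀: no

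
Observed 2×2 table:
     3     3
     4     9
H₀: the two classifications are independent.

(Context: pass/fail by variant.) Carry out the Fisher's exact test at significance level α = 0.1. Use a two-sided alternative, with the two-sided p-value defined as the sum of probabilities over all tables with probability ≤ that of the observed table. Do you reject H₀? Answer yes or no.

reject H₀: no

Margins: r₁=6, r₂=13, c₁=7, c₂=12, n=19
p_obs = C(6,3)·C(13,4)/C(19,7); sum pmf over tables with pmf ≤ p_obs
p-value (two-sided) = 0.61687
At α=0.1: p ≥ α → fail to reject H₀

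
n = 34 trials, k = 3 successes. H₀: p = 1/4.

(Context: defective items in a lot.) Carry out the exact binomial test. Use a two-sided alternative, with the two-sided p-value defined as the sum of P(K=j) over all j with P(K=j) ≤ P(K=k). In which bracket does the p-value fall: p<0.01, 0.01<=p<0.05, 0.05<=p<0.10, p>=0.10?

p-value bracket: 0.01<=p<0.05

Exact binomial: n=34, k=3, p₀=1/4=0.2500
P(X=j) = C(n,j)·p₀^j·(1−p₀)^(n−j); p = Σ P(X=j) over j with P(X=j) ≤ P(X=3)
p-value (two-sided) = 0.02841
→ bracket: 0.01<=p<0.05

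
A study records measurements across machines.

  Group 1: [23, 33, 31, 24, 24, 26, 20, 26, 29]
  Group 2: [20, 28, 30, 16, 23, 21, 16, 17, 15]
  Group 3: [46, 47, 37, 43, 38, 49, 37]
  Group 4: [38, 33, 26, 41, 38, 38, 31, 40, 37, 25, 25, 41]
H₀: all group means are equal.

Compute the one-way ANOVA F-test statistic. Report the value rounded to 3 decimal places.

Group means [26.22, 20.67, 42.43, 34.42], grand mean 30.595
SSB = Σnᵢ(x̄ᵢ−x̄)² = 2214.732; SSW = ΣΣ(x−x̄ᵢ)² = 952.187
MSB = 2214.732/3 = 738.2441; MSW = 952.187/33 = 28.8541
F = MSB/MSW = 25.5854
df = (3, 33)

test statistic = 25.585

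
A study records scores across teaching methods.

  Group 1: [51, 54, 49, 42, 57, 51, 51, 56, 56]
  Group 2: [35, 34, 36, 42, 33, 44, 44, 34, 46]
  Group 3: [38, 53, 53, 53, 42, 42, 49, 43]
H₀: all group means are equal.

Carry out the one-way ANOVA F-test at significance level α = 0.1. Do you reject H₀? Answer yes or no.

Group means [51.89, 38.67, 46.62], grand mean 45.692
SSB = Σnᵢ(x̄ᵢ−x̄)² = 796.775; SSW = ΣΣ(x−x̄ᵢ)² = 648.764
MSB = 796.775/2 = 398.3873; MSW = 648.764/23 = 28.2071
F = MSB/MSW = 14.1236
df = (2, 23)
p-value (upper-tail) = 0.00010
At α=0.1: p < α → reject H₀

reject H₀: yes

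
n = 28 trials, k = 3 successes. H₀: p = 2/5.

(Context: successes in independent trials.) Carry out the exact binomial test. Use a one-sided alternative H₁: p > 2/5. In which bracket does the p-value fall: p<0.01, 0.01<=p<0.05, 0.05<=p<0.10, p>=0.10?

p-value bracket: p>=0.10

Exact binomial: n=28, k=3, p₀=2/5=0.4000
P(X≥3) from Σ C(n,i)·p₀^i·(1−p₀)^(n−i)
p-value (one-sided, H₁ greater) = 0.99988
→ bracket: p>=0.10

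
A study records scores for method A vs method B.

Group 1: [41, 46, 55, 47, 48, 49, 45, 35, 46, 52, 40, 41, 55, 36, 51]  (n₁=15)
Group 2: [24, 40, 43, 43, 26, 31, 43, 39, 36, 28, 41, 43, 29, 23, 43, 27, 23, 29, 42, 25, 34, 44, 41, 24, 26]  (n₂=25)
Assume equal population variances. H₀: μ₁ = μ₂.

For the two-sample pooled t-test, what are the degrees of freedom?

df = n₁ + n₂ − 2 = 15 + 25 − 2 = 38

degrees of freedom = 38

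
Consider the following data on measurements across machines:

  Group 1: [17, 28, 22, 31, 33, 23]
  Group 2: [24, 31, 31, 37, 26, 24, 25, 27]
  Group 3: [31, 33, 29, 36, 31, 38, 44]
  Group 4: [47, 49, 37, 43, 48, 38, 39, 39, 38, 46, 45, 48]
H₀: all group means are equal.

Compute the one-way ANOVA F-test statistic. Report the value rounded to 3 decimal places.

Group means [25.67, 28.12, 34.57, 43.08], grand mean 34.485
SSB = Σnᵢ(x̄ᵢ−x̄)² = 1677.403; SSW = ΣΣ(x−x̄ᵢ)² = 722.839
MSB = 1677.403/3 = 559.1344; MSW = 722.839/29 = 24.9255
F = MSB/MSW = 22.4322
df = (3, 29)

test statistic = 22.432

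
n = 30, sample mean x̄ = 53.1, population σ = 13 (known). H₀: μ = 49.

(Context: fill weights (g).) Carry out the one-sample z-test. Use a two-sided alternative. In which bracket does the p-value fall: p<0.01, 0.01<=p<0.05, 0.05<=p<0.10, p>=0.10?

SE = σ/√n = 13/√30 = 2.3735
z = (x̄−μ₀)/SE = (53.1−49)/2.3735 = 1.7274
p-value (two-sided) = 0.08409
→ bracket: 0.05<=p<0.10

p-value bracket: 0.05<=p<0.10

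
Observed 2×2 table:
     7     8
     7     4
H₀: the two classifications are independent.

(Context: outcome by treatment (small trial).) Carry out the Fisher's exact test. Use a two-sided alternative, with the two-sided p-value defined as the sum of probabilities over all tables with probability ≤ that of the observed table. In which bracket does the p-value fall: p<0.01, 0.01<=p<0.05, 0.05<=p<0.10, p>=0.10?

Margins: r₁=15, r₂=11, c₁=14, c₂=12, n=26
p_obs = C(15,7)·C(11,7)/C(26,14); sum pmf over tables with pmf ≤ p_obs
p-value (two-sided) = 0.45274
→ bracket: p>=0.10

p-value bracket: p>=0.10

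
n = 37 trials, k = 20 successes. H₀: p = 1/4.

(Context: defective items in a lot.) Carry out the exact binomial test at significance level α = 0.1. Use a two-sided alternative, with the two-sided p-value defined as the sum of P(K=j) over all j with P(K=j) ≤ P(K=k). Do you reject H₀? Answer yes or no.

reject H₀: yes

Exact binomial: n=37, k=20, p₀=1/4=0.2500
P(X=j) = C(n,j)·p₀^j·(1−p₀)^(n−j); p = Σ P(X=j) over j with P(X=j) ≤ P(X=20)
p-value (two-sided) = 0.00017
At α=0.1: p < α → reject H₀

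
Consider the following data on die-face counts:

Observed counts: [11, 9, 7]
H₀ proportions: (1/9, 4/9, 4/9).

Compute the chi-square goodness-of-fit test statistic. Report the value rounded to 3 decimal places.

test statistic = 24.167

n = 27; E_i = n·p_i = [3.00, 12.00, 12.00]
χ² = (11−3.00)²/3.00 + (9−12.00)²/12.00 + (7−12.00)²/12.00 = 24.1667
df = 2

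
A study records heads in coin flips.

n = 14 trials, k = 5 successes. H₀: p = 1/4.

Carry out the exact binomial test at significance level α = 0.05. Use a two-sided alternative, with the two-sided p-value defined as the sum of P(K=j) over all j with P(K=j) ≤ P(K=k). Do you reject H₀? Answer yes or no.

Exact binomial: n=14, k=5, p₀=1/4=0.2500
P(X=j) = C(n,j)·p₀^j·(1−p₀)^(n−j); p = Σ P(X=j) over j with P(X=j) ≤ P(X=5)
p-value (two-sided) = 0.35943
At α=0.05: p ≥ α → fail to reject H₀

reject H₀: no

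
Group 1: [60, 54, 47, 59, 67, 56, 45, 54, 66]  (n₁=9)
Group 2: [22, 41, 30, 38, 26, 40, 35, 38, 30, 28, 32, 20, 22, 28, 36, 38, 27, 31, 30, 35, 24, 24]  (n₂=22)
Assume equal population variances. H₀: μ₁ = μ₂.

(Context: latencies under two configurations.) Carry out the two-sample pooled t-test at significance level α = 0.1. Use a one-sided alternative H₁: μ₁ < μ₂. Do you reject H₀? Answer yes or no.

reject H₀: no

x̄₁=56.444, s₁=7.535, n₁=9
x̄₂=30.682, s₂=6.275, n₂=22
s_p² = [8·7.535² + 21·6.275²]/29 = 44.1722
SE = √(s_p²·(1/9+1/22)) = 2.6298
t = (56.444−30.682)/2.6298 = 9.7964
df = 29
p-value (one-sided, H₁ less) = 1.00000
At α=0.1: p ≥ α → fail to reject H₀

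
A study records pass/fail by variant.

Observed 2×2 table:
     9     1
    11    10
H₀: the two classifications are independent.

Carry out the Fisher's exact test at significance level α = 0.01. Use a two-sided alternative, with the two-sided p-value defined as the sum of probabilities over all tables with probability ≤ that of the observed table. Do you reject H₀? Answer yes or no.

reject H₀: no

Margins: r₁=10, r₂=21, c₁=20, c₂=11, n=31
p_obs = C(10,9)·C(21,11)/C(31,20); sum pmf over tables with pmf ≤ p_obs
p-value (two-sided) = 0.05504
At α=0.01: p ≥ α → fail to reject H₀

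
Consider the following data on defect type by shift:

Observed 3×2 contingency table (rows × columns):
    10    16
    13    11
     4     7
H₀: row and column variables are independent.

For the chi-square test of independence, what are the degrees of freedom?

degrees of freedom = 2

df = (r−1)(c−1) = (3−1)·(2−1) = 2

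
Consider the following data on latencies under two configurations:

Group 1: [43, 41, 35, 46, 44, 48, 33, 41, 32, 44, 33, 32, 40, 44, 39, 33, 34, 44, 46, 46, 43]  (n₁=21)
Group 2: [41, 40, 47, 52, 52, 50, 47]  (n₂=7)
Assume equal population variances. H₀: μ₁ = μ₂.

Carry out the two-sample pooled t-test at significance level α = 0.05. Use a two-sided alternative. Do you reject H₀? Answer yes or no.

x̄₁=40.048, s₁=5.445, n₁=21
x̄₂=47.000, s₂=4.899, n₂=7
s_p² = [20·5.445² + 6·4.899²]/26 = 28.3443
SE = √(s_p²·(1/21+1/7)) = 2.3236
t = (40.048−47.000)/2.3236 = -2.9921
df = 26
p-value (two-sided) = 0.00600
At α=0.05: p < α → reject H₀

reject H₀: yes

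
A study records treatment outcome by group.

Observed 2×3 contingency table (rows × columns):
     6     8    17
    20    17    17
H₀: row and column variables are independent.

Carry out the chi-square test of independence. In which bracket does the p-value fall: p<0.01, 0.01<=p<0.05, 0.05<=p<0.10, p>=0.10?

p-value bracket: 0.05<=p<0.10

Row totals [31, 54], col totals [26, 25, 34], n=85
χ² = (6−9.48)²/9.48 + (8−9.12)²/9.12 + (17−12.40)²/12.40 + (20−16.52)²/16.52 + (17−15.88)²/15.88 + (17−21.60)²/21.60 = 4.9148
df = 2
p-value (upper-tail) = 0.08566
→ bracket: 0.05<=p<0.10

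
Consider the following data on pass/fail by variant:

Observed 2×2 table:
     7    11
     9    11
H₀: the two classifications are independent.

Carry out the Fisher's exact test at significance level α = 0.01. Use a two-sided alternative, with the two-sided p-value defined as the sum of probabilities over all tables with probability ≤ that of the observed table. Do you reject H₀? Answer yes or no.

Margins: r₁=18, r₂=20, c₁=16, c₂=22, n=38
p_obs = C(18,7)·C(20,9)/C(38,16); sum pmf over tables with pmf ≤ p_obs
p-value (two-sided) = 0.75215
At α=0.01: p ≥ α → fail to reject H₀

reject H₀: no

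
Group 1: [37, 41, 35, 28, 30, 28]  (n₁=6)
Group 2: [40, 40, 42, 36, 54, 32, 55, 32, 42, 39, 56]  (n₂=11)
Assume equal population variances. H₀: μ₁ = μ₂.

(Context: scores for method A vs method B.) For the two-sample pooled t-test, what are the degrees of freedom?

df = n₁ + n₂ − 2 = 6 + 11 − 2 = 15

degrees of freedom = 15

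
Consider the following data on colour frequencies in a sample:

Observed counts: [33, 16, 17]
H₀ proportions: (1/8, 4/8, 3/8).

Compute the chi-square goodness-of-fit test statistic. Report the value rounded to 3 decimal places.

n = 66; E_i = n·p_i = [8.25, 33.00, 24.75]
χ² = (33−8.25)²/8.25 + (16−33.00)²/33.00 + (17−24.75)²/24.75 = 85.4343
df = 2

test statistic = 85.434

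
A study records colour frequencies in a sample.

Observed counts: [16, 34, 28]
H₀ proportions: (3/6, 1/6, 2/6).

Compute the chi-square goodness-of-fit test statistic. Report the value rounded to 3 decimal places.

n = 78; E_i = n·p_i = [39.00, 13.00, 26.00]
χ² = (16−39.00)²/39.00 + (34−13.00)²/13.00 + (28−26.00)²/26.00 = 47.6410
df = 2

test statistic = 47.641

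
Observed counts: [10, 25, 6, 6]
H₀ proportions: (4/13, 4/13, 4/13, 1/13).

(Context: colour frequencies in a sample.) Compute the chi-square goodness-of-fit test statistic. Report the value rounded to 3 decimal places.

test statistic = 15.580

n = 47; E_i = n·p_i = [14.46, 14.46, 14.46, 3.62]
χ² = (10−14.46)²/14.46 + (25−14.46)²/14.46 + (6−14.46)²/14.46 + (6−3.62)²/3.62 = 15.5798
df = 3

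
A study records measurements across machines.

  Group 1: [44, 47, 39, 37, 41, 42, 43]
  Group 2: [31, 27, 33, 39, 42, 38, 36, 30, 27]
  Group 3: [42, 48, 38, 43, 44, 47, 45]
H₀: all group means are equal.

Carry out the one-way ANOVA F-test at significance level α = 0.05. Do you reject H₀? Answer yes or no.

reject H₀: yes

Group means [41.86, 33.67, 43.86], grand mean 39.261
SSB = Σnᵢ(x̄ᵢ−x̄)² = 476.720; SSW = ΣΣ(x−x̄ᵢ)² = 363.714
MSB = 476.720/2 = 238.3602; MSW = 363.714/20 = 18.1857
F = MSB/MSW = 13.1070
df = (2, 20)
p-value (upper-tail) = 0.00023
At α=0.05: p < α → reject H₀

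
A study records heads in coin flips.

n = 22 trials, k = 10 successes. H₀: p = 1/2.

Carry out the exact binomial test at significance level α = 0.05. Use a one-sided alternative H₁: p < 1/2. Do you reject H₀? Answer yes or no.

Exact binomial: n=22, k=10, p₀=1/2=0.5000
P(X≤10) from Σ C(n,i)·p₀^i·(1−p₀)^(n−i)
p-value (one-sided, H₁ less) = 0.41591
At α=0.05: p ≥ α → fail to reject H₀

reject H₀: no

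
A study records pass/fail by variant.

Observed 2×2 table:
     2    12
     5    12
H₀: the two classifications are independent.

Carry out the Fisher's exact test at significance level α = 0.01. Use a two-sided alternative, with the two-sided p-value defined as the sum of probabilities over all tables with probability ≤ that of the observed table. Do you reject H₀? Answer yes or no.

Margins: r₁=14, r₂=17, c₁=7, c₂=24, n=31
p_obs = C(14,2)·C(17,5)/C(31,7); sum pmf over tables with pmf ≤ p_obs
p-value (two-sided) = 0.41169
At α=0.01: p ≥ α → fail to reject H₀

reject H₀: no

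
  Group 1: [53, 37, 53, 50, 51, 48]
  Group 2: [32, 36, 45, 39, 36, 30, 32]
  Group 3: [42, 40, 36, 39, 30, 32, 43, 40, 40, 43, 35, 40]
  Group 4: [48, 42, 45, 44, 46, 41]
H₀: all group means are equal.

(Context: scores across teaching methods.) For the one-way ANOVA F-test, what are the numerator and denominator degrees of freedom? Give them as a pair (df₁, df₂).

degrees of freedom = [3, 27]

k = 4 groups, N = 31 total
df = (k−1, N−k) = (4−1, 31−4) = (3, 27)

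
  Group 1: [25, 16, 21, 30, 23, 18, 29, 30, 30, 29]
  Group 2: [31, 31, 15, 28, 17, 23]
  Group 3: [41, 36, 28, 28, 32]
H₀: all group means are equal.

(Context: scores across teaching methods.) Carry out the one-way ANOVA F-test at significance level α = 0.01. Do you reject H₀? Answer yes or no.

Group means [25.10, 24.17, 33.00], grand mean 26.714
SSB = Σnᵢ(x̄ᵢ−x̄)² = 262.552; SSW = ΣΣ(x−x̄ᵢ)² = 625.733
MSB = 262.552/2 = 131.2762; MSW = 625.733/18 = 34.7630
F = MSB/MSW = 3.7763
df = (2, 18)
p-value (upper-tail) = 0.04271
At α=0.01: p ≥ α → fail to reject H₀

reject H₀: no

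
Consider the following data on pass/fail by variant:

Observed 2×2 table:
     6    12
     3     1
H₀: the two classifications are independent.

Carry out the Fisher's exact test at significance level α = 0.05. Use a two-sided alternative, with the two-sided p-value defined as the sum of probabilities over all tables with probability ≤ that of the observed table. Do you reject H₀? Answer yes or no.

reject H₀: no

Margins: r₁=18, r₂=4, c₁=9, c₂=13, n=22
p_obs = C(18,6)·C(4,3)/C(22,9); sum pmf over tables with pmf ≤ p_obs
p-value (two-sided) = 0.26425
At α=0.05: p ≥ α → fail to reject H₀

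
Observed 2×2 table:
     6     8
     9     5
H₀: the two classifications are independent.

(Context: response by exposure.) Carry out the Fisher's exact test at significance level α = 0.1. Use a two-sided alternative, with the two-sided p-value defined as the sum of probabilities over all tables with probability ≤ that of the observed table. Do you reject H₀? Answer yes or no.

Margins: r₁=14, r₂=14, c₁=15, c₂=13, n=28
p_obs = C(14,6)·C(14,9)/C(28,15); sum pmf over tables with pmf ≤ p_obs
p-value (two-sided) = 0.44948
At α=0.1: p ≥ α → fail to reject H₀

reject H₀: no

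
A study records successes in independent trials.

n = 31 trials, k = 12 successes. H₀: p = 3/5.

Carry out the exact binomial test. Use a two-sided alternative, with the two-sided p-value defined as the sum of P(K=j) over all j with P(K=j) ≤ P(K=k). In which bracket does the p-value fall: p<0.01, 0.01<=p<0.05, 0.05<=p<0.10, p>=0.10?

p-value bracket: 0.01<=p<0.05

Exact binomial: n=31, k=12, p₀=3/5=0.6000
P(X=j) = C(n,j)·p₀^j·(1−p₀)^(n−j); p = Σ P(X=j) over j with P(X=j) ≤ P(X=12)
p-value (two-sided) = 0.01748
→ bracket: 0.01<=p<0.05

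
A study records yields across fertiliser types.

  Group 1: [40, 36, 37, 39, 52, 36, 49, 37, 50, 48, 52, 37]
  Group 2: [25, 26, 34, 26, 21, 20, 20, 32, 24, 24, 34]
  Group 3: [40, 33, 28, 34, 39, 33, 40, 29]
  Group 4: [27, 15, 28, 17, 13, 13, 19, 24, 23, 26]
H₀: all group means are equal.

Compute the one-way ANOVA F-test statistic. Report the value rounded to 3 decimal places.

Group means [42.75, 26.00, 34.50, 20.50], grand mean 31.220
SSB = Σnᵢ(x̄ᵢ−x̄)² = 3130.274; SSW = ΣΣ(x−x̄ᵢ)² = 1234.750
MSB = 3130.274/3 = 1043.4248; MSW = 1234.750/37 = 33.3716
F = MSB/MSW = 31.2668
df = (3, 37)

test statistic = 31.267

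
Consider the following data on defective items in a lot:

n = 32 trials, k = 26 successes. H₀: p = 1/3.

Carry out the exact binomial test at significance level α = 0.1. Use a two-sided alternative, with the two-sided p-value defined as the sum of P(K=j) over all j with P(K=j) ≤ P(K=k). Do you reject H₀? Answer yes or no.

reject H₀: yes

Exact binomial: n=32, k=26, p₀=1/3=0.3333
P(X=j) = C(n,j)·p₀^j·(1−p₀)^(n−j); p = Σ P(X=j) over j with P(X=j) ≤ P(X=26)
p-value (two-sided) = 0.00000
At α=0.1: p < α → reject H₀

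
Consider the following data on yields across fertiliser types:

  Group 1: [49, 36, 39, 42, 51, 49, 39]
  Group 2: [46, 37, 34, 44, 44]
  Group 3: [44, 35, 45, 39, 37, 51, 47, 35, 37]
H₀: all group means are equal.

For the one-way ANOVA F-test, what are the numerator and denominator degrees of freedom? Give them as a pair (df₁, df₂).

degrees of freedom = [2, 18]

k = 3 groups, N = 21 total
df = (k−1, N−k) = (3−1, 21−3) = (2, 18)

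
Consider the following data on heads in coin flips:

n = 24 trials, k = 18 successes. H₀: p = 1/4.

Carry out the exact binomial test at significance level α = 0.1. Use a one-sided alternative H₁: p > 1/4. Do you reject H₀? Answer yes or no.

reject H₀: yes

Exact binomial: n=24, k=18, p₀=1/4=0.2500
P(X≥18) from Σ C(n,i)·p₀^i·(1−p₀)^(n−i)
p-value (one-sided, H₁ greater) = 0.00000
At α=0.1: p < α → reject H₀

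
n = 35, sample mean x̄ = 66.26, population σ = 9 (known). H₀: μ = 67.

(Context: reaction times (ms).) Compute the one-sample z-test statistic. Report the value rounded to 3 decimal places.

SE = σ/√n = 9/√35 = 1.5213
z = (x̄−μ₀)/SE = (66.26−67)/1.5213 = -0.4864

test statistic = -0.486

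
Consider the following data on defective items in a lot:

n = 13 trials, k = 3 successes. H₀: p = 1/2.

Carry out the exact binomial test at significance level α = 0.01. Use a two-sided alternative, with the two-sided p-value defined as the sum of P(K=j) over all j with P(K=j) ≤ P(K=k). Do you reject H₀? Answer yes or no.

Exact binomial: n=13, k=3, p₀=1/2=0.5000
P(X=j) = C(n,j)·p₀^j·(1−p₀)^(n−j); p = Σ P(X=j) over j with P(X=j) ≤ P(X=3)
p-value (two-sided) = 0.09229
At α=0.01: p ≥ α → fail to reject H₀

reject H₀: no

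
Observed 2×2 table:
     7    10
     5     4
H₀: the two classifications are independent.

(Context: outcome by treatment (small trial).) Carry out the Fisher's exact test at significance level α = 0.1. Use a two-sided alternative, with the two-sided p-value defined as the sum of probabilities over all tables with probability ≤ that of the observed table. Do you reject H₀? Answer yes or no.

reject H₀: no

Margins: r₁=17, r₂=9, c₁=12, c₂=14, n=26
p_obs = C(17,7)·C(9,5)/C(26,12); sum pmf over tables with pmf ≤ p_obs
p-value (two-sided) = 0.68284
At α=0.1: p ≥ α → fail to reject H₀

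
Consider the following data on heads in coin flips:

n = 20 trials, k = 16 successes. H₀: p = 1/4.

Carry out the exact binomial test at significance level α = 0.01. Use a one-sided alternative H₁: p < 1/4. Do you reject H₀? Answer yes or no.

reject H₀: no

Exact binomial: n=20, k=16, p₀=1/4=0.2500
P(X≤16) from Σ C(n,i)·p₀^i·(1−p₀)^(n−i)
p-value (one-sided, H₁ less) = 1.00000
At α=0.01: p ≥ α → fail to reject H₀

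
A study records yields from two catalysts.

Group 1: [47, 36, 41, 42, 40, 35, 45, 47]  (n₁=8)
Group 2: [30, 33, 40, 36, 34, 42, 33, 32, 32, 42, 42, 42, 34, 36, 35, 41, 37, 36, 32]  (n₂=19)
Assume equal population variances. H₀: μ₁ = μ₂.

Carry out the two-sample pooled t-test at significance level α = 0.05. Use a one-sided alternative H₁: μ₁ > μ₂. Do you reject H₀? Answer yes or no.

x̄₁=41.625, s₁=4.596, n₁=8
x̄₂=36.263, s₂=4.053, n₂=19
s_p² = [7·4.596² + 18·4.053²]/25 = 17.7424
SE = √(s_p²·(1/8+1/19)) = 1.7753
t = (41.625−36.263)/1.7753 = 3.0203
df = 25
p-value (one-sided, H₁ greater) = 0.00288
At α=0.05: p < α → reject H₀

reject H₀: yes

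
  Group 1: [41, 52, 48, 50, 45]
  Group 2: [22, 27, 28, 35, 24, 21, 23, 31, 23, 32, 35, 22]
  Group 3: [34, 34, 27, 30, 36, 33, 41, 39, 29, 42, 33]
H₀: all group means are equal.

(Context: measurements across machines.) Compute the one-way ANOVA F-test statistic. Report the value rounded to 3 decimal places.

Group means [47.20, 26.92, 34.36], grand mean 33.464
SSB = Σnᵢ(x̄ᵢ−x̄)² = 1466.702; SSW = ΣΣ(x−x̄ᵢ)² = 604.262
MSB = 1466.702/2 = 733.3511; MSW = 604.262/25 = 24.1705
F = MSB/MSW = 30.3408
df = (2, 25)

test statistic = 30.341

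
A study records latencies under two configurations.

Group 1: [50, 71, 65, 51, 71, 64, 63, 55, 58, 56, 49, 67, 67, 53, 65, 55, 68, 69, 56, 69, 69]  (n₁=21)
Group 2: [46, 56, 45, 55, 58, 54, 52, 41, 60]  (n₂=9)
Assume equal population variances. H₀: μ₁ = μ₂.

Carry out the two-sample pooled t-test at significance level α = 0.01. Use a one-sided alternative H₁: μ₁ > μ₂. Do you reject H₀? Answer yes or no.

x̄₁=61.476, s₁=7.461, n₁=21
x̄₂=51.889, s₂=6.470, n₂=9
s_p² = [20·7.461² + 8·6.470²]/28 = 51.7188
SE = √(s_p²·(1/21+1/9)) = 2.8652
t = (61.476−51.889)/2.8652 = 3.3461
df = 28
p-value (one-sided, H₁ greater) = 0.00117
At α=0.01: p < α → reject H₀

reject H₀: yes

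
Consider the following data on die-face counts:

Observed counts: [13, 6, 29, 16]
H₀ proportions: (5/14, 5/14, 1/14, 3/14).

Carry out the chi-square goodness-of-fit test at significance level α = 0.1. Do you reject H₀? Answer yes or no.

reject H₀: yes

n = 64; E_i = n·p_i = [22.86, 22.86, 4.57, 13.71]
χ² = (13−22.86)²/22.86 + (6−22.86)²/22.86 + (29−4.57)²/4.57 + (16−13.71)²/13.71 = 147.6042
df = 3
p-value (upper-tail) = 0.00000
At α=0.1: p < α → reject H₀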